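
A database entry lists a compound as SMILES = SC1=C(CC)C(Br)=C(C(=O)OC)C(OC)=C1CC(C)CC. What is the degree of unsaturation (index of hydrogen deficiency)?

Degree of unsaturation = (number of rings) + (number of π bonds).
Ring closures in the SMILES: 1.
π bonds: 4 double bonds (each 1 DoU) → 4 DoU from unsaturation.
Total DoU = 1 + 4 = 5.

5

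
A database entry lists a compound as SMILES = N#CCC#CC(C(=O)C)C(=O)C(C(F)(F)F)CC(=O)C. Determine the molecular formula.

C13H12F3NO3

Walk through each heavy atom and fill implicit hydrogens from standard valence (C 4, N 3, O 2, S 2, halogen 1):
  atom 1: N, bond orders sum to 3 (valence 3) → 0 H
  atom 2: C, bond orders sum to 4 (valence 4) → 0 H
  atom 3: C, bond orders sum to 2 (valence 4) → 2 H
  atom 4: C, bond orders sum to 4 (valence 4) → 0 H
  atom 5: C, bond orders sum to 4 (valence 4) → 0 H
  atom 6: C, bond orders sum to 3 (valence 4) → 1 H
  atom 7: C, bond orders sum to 4 (valence 4) → 0 H
  atom 8: O, bond orders sum to 2 (valence 2) → 0 H
  atom 9: C, bond orders sum to 1 (valence 4) → 3 H
  atom 10: C, bond orders sum to 4 (valence 4) → 0 H
  atom 11: O, bond orders sum to 2 (valence 2) → 0 H
  atom 12: C, bond orders sum to 3 (valence 4) → 1 H
  atom 13: C, bond orders sum to 4 (valence 4) → 0 H
  atom 14: F (halogen, monovalent) → 0 H
  atom 15: F (halogen, monovalent) → 0 H
  atom 16: F (halogen, monovalent) → 0 H
  atom 17: C, bond orders sum to 2 (valence 4) → 2 H
  atom 18: C, bond orders sum to 4 (valence 4) → 0 H
  atom 19: O, bond orders sum to 2 (valence 2) → 0 H
  atom 20: C, bond orders sum to 1 (valence 4) → 3 H
Totals → C:13, H:12, F:3, N:1, O:3.
In Hill order: C13H12F3NO3.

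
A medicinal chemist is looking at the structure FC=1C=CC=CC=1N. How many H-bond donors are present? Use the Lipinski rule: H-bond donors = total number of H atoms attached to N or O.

Donors: find every N or O and count the H atoms it carries.
  atom 8 (N): bond orders sum to 1 → 2 H
Lipinski HBD = 2.

2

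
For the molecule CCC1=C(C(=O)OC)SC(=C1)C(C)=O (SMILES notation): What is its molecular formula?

Walk through each heavy atom and fill implicit hydrogens from standard valence (C 4, N 3, O 2, S 2, halogen 1):
  atom 1: C, bond orders sum to 1 (valence 4) → 3 H
  atom 2: C, bond orders sum to 2 (valence 4) → 2 H
  atom 3: C, bond orders sum to 4 (valence 4) → 0 H
  atom 4: C, bond orders sum to 4 (valence 4) → 0 H
  atom 5: C, bond orders sum to 4 (valence 4) → 0 H
  atom 6: O, bond orders sum to 2 (valence 2) → 0 H
  atom 7: O, bond orders sum to 2 (valence 2) → 0 H
  atom 8: C, bond orders sum to 1 (valence 4) → 3 H
  atom 9: S, bond orders sum to 2 (valence 2) → 0 H
  atom 10: C, bond orders sum to 4 (valence 4) → 0 H
  atom 11: C, bond orders sum to 3 (valence 4) → 1 H
  atom 12: C, bond orders sum to 4 (valence 4) → 0 H
  atom 13: C, bond orders sum to 1 (valence 4) → 3 H
  atom 14: O, bond orders sum to 2 (valence 2) → 0 H
Totals → C:10, H:12, O:3, S:1.

C10H12O3S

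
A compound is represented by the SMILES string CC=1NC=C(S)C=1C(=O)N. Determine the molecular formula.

C6H8N2OS

Walk through each heavy atom and fill implicit hydrogens from standard valence (C 4, N 3, O 2, S 2, halogen 1):
  atom 1: C, bond orders sum to 1 (valence 4) → 3 H
  atom 2: C, bond orders sum to 4 (valence 4) → 0 H
  atom 3: N, bond orders sum to 2 (valence 3) → 1 H
  atom 4: C, bond orders sum to 3 (valence 4) → 1 H
  atom 5: C, bond orders sum to 4 (valence 4) → 0 H
  atom 6: S, bond orders sum to 1 (valence 2) → 1 H
  atom 7: C, bond orders sum to 4 (valence 4) → 0 H
  atom 8: C, bond orders sum to 4 (valence 4) → 0 H
  atom 9: O, bond orders sum to 2 (valence 2) → 0 H
  atom 10: N, bond orders sum to 1 (valence 3) → 2 H
Totals → C:6, H:8, N:2, O:1, S:1.
In Hill order: C6H8N2OS.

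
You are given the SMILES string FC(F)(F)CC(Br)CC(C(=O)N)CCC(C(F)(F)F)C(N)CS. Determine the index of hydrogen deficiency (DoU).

Degree of unsaturation = (number of rings) + (number of π bonds).
Ring closures in the SMILES: 0.
π bonds: 1 double bond (each 1 DoU) → 1 DoU from unsaturation.
Total DoU = 0 + 1 = 1.

1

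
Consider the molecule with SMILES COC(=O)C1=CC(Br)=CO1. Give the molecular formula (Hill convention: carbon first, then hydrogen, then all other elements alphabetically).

Walk through each heavy atom and fill implicit hydrogens from standard valence (C 4, N 3, O 2, S 2, halogen 1):
  atom 1: C, bond orders sum to 1 (valence 4) → 3 H
  atom 2: O, bond orders sum to 2 (valence 2) → 0 H
  atom 3: C, bond orders sum to 4 (valence 4) → 0 H
  atom 4: O, bond orders sum to 2 (valence 2) → 0 H
  atom 5: C, bond orders sum to 4 (valence 4) → 0 H
  atom 6: C, bond orders sum to 3 (valence 4) → 1 H
  atom 7: C, bond orders sum to 4 (valence 4) → 0 H
  atom 8: Br (halogen, monovalent) → 0 H
  atom 9: C, bond orders sum to 3 (valence 4) → 1 H
  atom 10: O, bond orders sum to 2 (valence 2) → 0 H
Totals → C:6, H:5, Br:1, O:3.

C6H5BrO3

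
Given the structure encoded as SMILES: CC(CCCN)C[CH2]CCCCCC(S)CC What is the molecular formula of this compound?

C15H33NS

Walk through each heavy atom and fill implicit hydrogens from standard valence (C 4, N 3, O 2, S 2, halogen 1):
  atom 1: C, bond orders sum to 1 (valence 4) → 3 H
  atom 2: C, bond orders sum to 3 (valence 4) → 1 H
  atom 3: C, bond orders sum to 2 (valence 4) → 2 H
  atom 4: C, bond orders sum to 2 (valence 4) → 2 H
  atom 5: C, bond orders sum to 2 (valence 4) → 2 H
  atom 6: N, bond orders sum to 1 (valence 3) → 2 H
  atom 7: C, bond orders sum to 2 (valence 4) → 2 H
  atom 8: C with explicit H count 2
  atom 9: C, bond orders sum to 2 (valence 4) → 2 H
  atom 10: C, bond orders sum to 2 (valence 4) → 2 H
  atom 11: C, bond orders sum to 2 (valence 4) → 2 H
  atom 12: C, bond orders sum to 2 (valence 4) → 2 H
  atom 13: C, bond orders sum to 2 (valence 4) → 2 H
  atom 14: C, bond orders sum to 3 (valence 4) → 1 H
  atom 15: S, bond orders sum to 1 (valence 2) → 1 H
  atom 16: C, bond orders sum to 2 (valence 4) → 2 H
  atom 17: C, bond orders sum to 1 (valence 4) → 3 H
Totals → C:15, H:33, N:1, S:1.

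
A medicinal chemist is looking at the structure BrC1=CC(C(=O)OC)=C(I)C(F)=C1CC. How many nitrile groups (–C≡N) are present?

0

Scan the SMILES for the nitrile motif — none present.
Groups that are present: 1 ester.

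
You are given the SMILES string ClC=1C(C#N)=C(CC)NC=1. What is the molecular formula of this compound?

Walk through each heavy atom and fill implicit hydrogens from standard valence (C 4, N 3, O 2, S 2, halogen 1):
  atom 1: Cl (halogen, monovalent) → 0 H
  atom 2: C, bond orders sum to 4 (valence 4) → 0 H
  atom 3: C, bond orders sum to 4 (valence 4) → 0 H
  atom 4: C, bond orders sum to 4 (valence 4) → 0 H
  atom 5: N, bond orders sum to 3 (valence 3) → 0 H
  atom 6: C, bond orders sum to 4 (valence 4) → 0 H
  atom 7: C, bond orders sum to 2 (valence 4) → 2 H
  atom 8: C, bond orders sum to 1 (valence 4) → 3 H
  atom 9: N, bond orders sum to 2 (valence 3) → 1 H
  atom 10: C, bond orders sum to 3 (valence 4) → 1 H
Totals → C:7, H:7, Cl:1, N:2.
In Hill order: C7H7ClN2.

C7H7ClN2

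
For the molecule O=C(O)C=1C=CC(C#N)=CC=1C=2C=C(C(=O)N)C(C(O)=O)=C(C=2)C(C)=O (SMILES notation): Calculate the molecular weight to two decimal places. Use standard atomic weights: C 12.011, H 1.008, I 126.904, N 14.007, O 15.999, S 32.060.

352.30 g/mol

First, the molecular formula is C18H12N2O6 (counting implicit H from valence).
  C: 18 × 12.011 = 216.198
  H: 12 × 1.008 = 12.096
  N: 2 × 14.007 = 28.014
  O: 6 × 15.999 = 95.994
Sum: 18×12.011 + 12×1.008 + 2×14.007 + 6×15.999 = 352.302 → 352.30 g/mol.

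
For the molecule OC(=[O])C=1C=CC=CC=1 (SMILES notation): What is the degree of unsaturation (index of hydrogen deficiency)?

5

Degree of unsaturation = (number of rings) + (number of π bonds).
Ring closures in the SMILES: 1.
π bonds: 4 double bonds (each 1 DoU) → 4 DoU from unsaturation.
Total DoU = 1 + 4 = 5.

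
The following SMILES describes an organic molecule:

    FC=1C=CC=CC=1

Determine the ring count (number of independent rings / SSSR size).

1

In SMILES, each pair of matching ring-closure digits denotes one ring-closing bond; the number of such bonds equals the number of independent rings.
Ring-closure bonds here: 1.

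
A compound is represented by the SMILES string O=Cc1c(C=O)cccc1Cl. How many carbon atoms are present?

Count every carbon token in the SMILES (each C, including those in ring-closure positions and inside branches).
Carbon count: 8.

8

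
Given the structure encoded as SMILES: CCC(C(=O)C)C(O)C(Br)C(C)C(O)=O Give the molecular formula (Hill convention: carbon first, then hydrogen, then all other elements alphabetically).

C10H17BrO4

Walk through each heavy atom and fill implicit hydrogens from standard valence (C 4, N 3, O 2, S 2, halogen 1):
  atom 1: C, bond orders sum to 1 (valence 4) → 3 H
  atom 2: C, bond orders sum to 2 (valence 4) → 2 H
  atom 3: C, bond orders sum to 3 (valence 4) → 1 H
  atom 4: C, bond orders sum to 4 (valence 4) → 0 H
  atom 5: O, bond orders sum to 2 (valence 2) → 0 H
  atom 6: C, bond orders sum to 1 (valence 4) → 3 H
  atom 7: C, bond orders sum to 3 (valence 4) → 1 H
  atom 8: O, bond orders sum to 1 (valence 2) → 1 H
  atom 9: C, bond orders sum to 3 (valence 4) → 1 H
  atom 10: Br (halogen, monovalent) → 0 H
  atom 11: C, bond orders sum to 3 (valence 4) → 1 H
  atom 12: C, bond orders sum to 1 (valence 4) → 3 H
  atom 13: C, bond orders sum to 4 (valence 4) → 0 H
  atom 14: O, bond orders sum to 1 (valence 2) → 1 H
  atom 15: O, bond orders sum to 2 (valence 2) → 0 H
Totals → C:10, H:17, Br:1, O:4.
In Hill order: C10H17BrO4.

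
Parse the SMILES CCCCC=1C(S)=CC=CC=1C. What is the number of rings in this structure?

In SMILES, each pair of matching ring-closure digits denotes one ring-closing bond; the number of such bonds equals the number of independent rings.
Ring-closure bonds here: 1.

1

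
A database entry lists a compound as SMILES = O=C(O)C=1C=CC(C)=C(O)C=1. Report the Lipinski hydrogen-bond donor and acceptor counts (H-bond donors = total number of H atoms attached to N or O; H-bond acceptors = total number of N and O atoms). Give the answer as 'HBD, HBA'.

2, 3

Donors: find every N or O and count the H atoms it carries.
  atom 1 (O): bond orders sum to 2 → 0 H
  atom 3 (O): bond orders sum to 1 → 1 H
  atom 10 (O): bond orders sum to 1 → 1 H
Lipinski HBD = 2.
Acceptors: N atoms = 0, O atoms = 3 → HBA = 3.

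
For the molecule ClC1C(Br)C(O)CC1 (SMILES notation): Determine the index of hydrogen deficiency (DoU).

Molecular formula: C5H8BrClO.
DoU = (2C + 2 + N − H − X) / 2, where X is the halogen count and O/S are ignored.
    = (2·5 + 2 + 0 − 8 − 2) / 2 = 2 / 2 = 1.

1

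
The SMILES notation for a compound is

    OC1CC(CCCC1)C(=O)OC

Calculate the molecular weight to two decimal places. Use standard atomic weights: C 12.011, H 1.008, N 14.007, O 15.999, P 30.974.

First, the molecular formula is C9H16O3 (counting implicit H from valence).
  C: 9 × 12.011 = 108.099
  H: 16 × 1.008 = 16.128
  O: 3 × 15.999 = 47.997
Sum: 9×12.011 + 16×1.008 + 3×15.999 = 172.224 → 172.22 g/mol.

172.22 g/mol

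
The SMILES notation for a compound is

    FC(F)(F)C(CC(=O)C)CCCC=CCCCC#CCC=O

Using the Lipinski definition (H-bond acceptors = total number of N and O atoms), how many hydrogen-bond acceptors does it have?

2

N atoms: 0; O atoms: 2.
Lipinski HBA = 0 + 2 = 2.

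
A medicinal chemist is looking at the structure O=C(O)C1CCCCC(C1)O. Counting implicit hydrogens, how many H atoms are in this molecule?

14

Walk through each heavy atom and fill implicit hydrogens from standard valence (C 4, N 3, O 2, S 2, halogen 1):
  atom 1: O, bond orders sum to 2 (valence 2) → 0 H
  atom 2: C, bond orders sum to 4 (valence 4) → 0 H
  atom 3: O, bond orders sum to 1 (valence 2) → 1 H
  atom 4: C, bond orders sum to 3 (valence 4) → 1 H
  atom 5: C, bond orders sum to 2 (valence 4) → 2 H
  atom 6: C, bond orders sum to 2 (valence 4) → 2 H
  atom 7: C, bond orders sum to 2 (valence 4) → 2 H
  atom 8: C, bond orders sum to 2 (valence 4) → 2 H
  atom 9: C, bond orders sum to 3 (valence 4) → 1 H
  atom 10: C, bond orders sum to 2 (valence 4) → 2 H
  atom 11: O, bond orders sum to 1 (valence 2) → 1 H
Total hydrogens: 14.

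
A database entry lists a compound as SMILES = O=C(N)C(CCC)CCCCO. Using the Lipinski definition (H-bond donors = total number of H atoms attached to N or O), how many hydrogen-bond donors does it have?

Donors: find every N or O and count the H atoms it carries.
  atom 1 (O): bond orders sum to 2 → 0 H
  atom 3 (N): bond orders sum to 1 → 2 H
  atom 12 (O): bond orders sum to 1 → 1 H
Lipinski HBD = 3.

3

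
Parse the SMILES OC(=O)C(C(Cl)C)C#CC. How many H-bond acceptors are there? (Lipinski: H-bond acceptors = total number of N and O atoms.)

N atoms: 0; O atoms: 2.
Lipinski HBA = 0 + 2 = 2.

2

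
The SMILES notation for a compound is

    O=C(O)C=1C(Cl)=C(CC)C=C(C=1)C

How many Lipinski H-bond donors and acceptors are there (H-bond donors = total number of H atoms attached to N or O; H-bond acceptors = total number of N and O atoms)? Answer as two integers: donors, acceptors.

1, 2

Donors: find every N or O and count the H atoms it carries.
  atom 1 (O): bond orders sum to 2 → 0 H
  atom 3 (O): bond orders sum to 1 → 1 H
Lipinski HBD = 1.
Acceptors: N atoms = 0, O atoms = 2 → HBA = 2.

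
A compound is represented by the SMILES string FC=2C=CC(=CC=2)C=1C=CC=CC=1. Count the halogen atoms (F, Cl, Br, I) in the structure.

1

Halogen atoms appear at heavy-atom position 1 (1×F).
Halogen count: 1.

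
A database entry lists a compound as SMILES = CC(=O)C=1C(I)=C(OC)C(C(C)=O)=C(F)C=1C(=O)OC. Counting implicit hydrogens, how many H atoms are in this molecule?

12

Walk through each heavy atom and fill implicit hydrogens from standard valence (C 4, N 3, O 2, S 2, halogen 1):
  atom 1: C, bond orders sum to 1 (valence 4) → 3 H
  atom 2: C, bond orders sum to 4 (valence 4) → 0 H
  atom 3: O, bond orders sum to 2 (valence 2) → 0 H
  atom 4: C, bond orders sum to 4 (valence 4) → 0 H
  atom 5: C, bond orders sum to 4 (valence 4) → 0 H
  atom 6: I (halogen, monovalent) → 0 H
  atom 7: C, bond orders sum to 4 (valence 4) → 0 H
  atom 8: O, bond orders sum to 2 (valence 2) → 0 H
  atom 9: C, bond orders sum to 1 (valence 4) → 3 H
  atom 10: C, bond orders sum to 4 (valence 4) → 0 H
  atom 11: C, bond orders sum to 4 (valence 4) → 0 H
  atom 12: C, bond orders sum to 1 (valence 4) → 3 H
  atom 13: O, bond orders sum to 2 (valence 2) → 0 H
  atom 14: C, bond orders sum to 4 (valence 4) → 0 H
  atom 15: F (halogen, monovalent) → 0 H
  atom 16: C, bond orders sum to 4 (valence 4) → 0 H
  atom 17: C, bond orders sum to 4 (valence 4) → 0 H
  atom 18: O, bond orders sum to 2 (valence 2) → 0 H
  atom 19: O, bond orders sum to 2 (valence 2) → 0 H
  atom 20: C, bond orders sum to 1 (valence 4) → 3 H
Total hydrogens: 12.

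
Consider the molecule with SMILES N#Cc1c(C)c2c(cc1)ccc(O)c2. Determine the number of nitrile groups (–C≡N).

1

The nitrile motif appears at heavy-atom position 2 in the SMILES.
Other groups present: 1 hydroxyl.
Nitrile count: 1.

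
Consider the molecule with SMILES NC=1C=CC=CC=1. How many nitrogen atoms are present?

1

Scan the SMILES for N atoms (remember two-letter symbols like Cl and Br are single atoms).
Nitrogen count: 1.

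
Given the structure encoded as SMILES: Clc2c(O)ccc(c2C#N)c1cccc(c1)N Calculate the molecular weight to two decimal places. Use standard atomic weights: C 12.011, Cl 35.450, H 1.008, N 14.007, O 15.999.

First, the molecular formula is C13H9ClN2O (counting implicit H from valence).
  C: 13 × 12.011 = 156.143
  Cl: 1 × 35.450 = 35.450
  H: 9 × 1.008 = 9.072
  N: 2 × 14.007 = 28.014
  O: 1 × 15.999 = 15.999
Sum: 13×12.011 + 1×35.450 + 9×1.008 + 2×14.007 + 1×15.999 = 244.678 → 244.68 g/mol.

244.68 g/mol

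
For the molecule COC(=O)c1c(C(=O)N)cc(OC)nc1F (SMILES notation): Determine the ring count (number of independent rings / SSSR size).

1

In SMILES, each pair of matching ring-closure digits denotes one ring-closing bond; the number of such bonds equals the number of independent rings.
Ring-closure bonds here: 1.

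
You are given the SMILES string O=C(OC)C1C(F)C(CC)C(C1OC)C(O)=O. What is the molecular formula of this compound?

Walk through each heavy atom and fill implicit hydrogens from standard valence (C 4, N 3, O 2, S 2, halogen 1):
  atom 1: O, bond orders sum to 2 (valence 2) → 0 H
  atom 2: C, bond orders sum to 4 (valence 4) → 0 H
  atom 3: O, bond orders sum to 2 (valence 2) → 0 H
  atom 4: C, bond orders sum to 1 (valence 4) → 3 H
  atom 5: C, bond orders sum to 3 (valence 4) → 1 H
  atom 6: C, bond orders sum to 3 (valence 4) → 1 H
  atom 7: F (halogen, monovalent) → 0 H
  atom 8: C, bond orders sum to 3 (valence 4) → 1 H
  atom 9: C, bond orders sum to 2 (valence 4) → 2 H
  atom 10: C, bond orders sum to 1 (valence 4) → 3 H
  atom 11: C, bond orders sum to 3 (valence 4) → 1 H
  atom 12: C, bond orders sum to 3 (valence 4) → 1 H
  atom 13: O, bond orders sum to 2 (valence 2) → 0 H
  atom 14: C, bond orders sum to 1 (valence 4) → 3 H
  atom 15: C, bond orders sum to 4 (valence 4) → 0 H
  atom 16: O, bond orders sum to 1 (valence 2) → 1 H
  atom 17: O, bond orders sum to 2 (valence 2) → 0 H
Totals → C:11, H:17, F:1, O:5.

C11H17FO5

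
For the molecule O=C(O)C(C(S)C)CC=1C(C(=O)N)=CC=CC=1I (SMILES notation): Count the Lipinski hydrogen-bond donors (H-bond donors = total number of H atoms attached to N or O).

3

Donors: find every N or O and count the H atoms it carries.
  atom 1 (O): bond orders sum to 2 → 0 H
  atom 3 (O): bond orders sum to 1 → 1 H
  atom 12 (O): bond orders sum to 2 → 0 H
  atom 13 (N): bond orders sum to 1 → 2 H
Lipinski HBD = 3.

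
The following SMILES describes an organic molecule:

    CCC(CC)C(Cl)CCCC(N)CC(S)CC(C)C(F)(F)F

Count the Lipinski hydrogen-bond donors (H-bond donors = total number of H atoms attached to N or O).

2

Donors: find every N or O and count the H atoms it carries.
  atom 12 (N): bond orders sum to 1 → 2 H
Lipinski HBD = 2.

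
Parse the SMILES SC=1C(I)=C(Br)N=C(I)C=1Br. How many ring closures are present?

In SMILES, each pair of matching ring-closure digits denotes one ring-closing bond; the number of such bonds equals the number of independent rings.
Ring-closure bonds here: 1.

1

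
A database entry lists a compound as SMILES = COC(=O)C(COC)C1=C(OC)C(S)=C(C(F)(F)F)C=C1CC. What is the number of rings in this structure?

1

In SMILES, each pair of matching ring-closure digits denotes one ring-closing bond; the number of such bonds equals the number of independent rings.
Ring-closure bonds here: 1.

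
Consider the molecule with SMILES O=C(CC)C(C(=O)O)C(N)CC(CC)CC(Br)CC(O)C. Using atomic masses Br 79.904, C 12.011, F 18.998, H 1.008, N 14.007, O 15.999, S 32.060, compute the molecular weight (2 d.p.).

First, the molecular formula is C15H28BrNO4 (counting implicit H from valence).
  Br: 1 × 79.904 = 79.904
  C: 15 × 12.011 = 180.165
  H: 28 × 1.008 = 28.224
  N: 1 × 14.007 = 14.007
  O: 4 × 15.999 = 63.996
Sum: 1×79.904 + 15×12.011 + 28×1.008 + 1×14.007 + 4×15.999 = 366.296 → 366.30 g/mol.

366.30 g/mol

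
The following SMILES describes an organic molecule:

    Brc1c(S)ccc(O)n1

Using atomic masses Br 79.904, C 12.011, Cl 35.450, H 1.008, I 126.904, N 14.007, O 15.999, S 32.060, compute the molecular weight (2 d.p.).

206.06 g/mol

First, the molecular formula is C5H4BrNOS (counting implicit H from valence).
  Br: 1 × 79.904 = 79.904
  C: 5 × 12.011 = 60.055
  H: 4 × 1.008 = 4.032
  N: 1 × 14.007 = 14.007
  O: 1 × 15.999 = 15.999
  S: 1 × 32.060 = 32.060
Sum: 1×79.904 + 5×12.011 + 4×1.008 + 1×14.007 + 1×15.999 + 1×32.060 = 206.057 → 206.06 g/mol.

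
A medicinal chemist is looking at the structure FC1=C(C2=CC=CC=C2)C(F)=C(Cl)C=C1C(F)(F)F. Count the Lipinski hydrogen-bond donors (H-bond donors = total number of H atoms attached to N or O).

Donors: find every N or O and count the H atoms it carries.
  (no N or O atoms present)
Lipinski HBD = 0.

0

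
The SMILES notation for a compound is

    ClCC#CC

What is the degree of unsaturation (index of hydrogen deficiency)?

Degree of unsaturation = (number of rings) + (number of π bonds).
Ring closures in the SMILES: 0.
π bonds: 1 triple bond (each 2 DoU) → 2 DoU from unsaturation.
Total DoU = 0 + 2 = 2.

2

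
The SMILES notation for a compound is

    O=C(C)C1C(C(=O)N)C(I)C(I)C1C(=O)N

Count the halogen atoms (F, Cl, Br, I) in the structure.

Halogen atoms appear at heavy-atom positions 10, 12 (2×I).
Other groups present: 2 amide, 1 ketone.
Halogen count: 2.

2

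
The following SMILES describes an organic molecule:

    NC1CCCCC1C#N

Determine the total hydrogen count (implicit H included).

12

Walk through each heavy atom and fill implicit hydrogens from standard valence (C 4, N 3, O 2, S 2, halogen 1):
  atom 1: N, bond orders sum to 1 (valence 3) → 2 H
  atom 2: C, bond orders sum to 3 (valence 4) → 1 H
  atom 3: C, bond orders sum to 2 (valence 4) → 2 H
  atom 4: C, bond orders sum to 2 (valence 4) → 2 H
  atom 5: C, bond orders sum to 2 (valence 4) → 2 H
  atom 6: C, bond orders sum to 2 (valence 4) → 2 H
  atom 7: C, bond orders sum to 3 (valence 4) → 1 H
  atom 8: C, bond orders sum to 4 (valence 4) → 0 H
  atom 9: N, bond orders sum to 3 (valence 3) → 0 H
Total hydrogens: 12.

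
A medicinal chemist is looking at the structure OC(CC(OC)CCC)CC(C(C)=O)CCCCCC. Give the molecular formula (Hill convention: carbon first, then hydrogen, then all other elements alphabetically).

Walk through each heavy atom and fill implicit hydrogens from standard valence (C 4, N 3, O 2, S 2, halogen 1):
  atom 1: O, bond orders sum to 1 (valence 2) → 1 H
  atom 2: C, bond orders sum to 3 (valence 4) → 1 H
  atom 3: C, bond orders sum to 2 (valence 4) → 2 H
  atom 4: C, bond orders sum to 3 (valence 4) → 1 H
  atom 5: O, bond orders sum to 2 (valence 2) → 0 H
  atom 6: C, bond orders sum to 1 (valence 4) → 3 H
  atom 7: C, bond orders sum to 2 (valence 4) → 2 H
  atom 8: C, bond orders sum to 2 (valence 4) → 2 H
  atom 9: C, bond orders sum to 1 (valence 4) → 3 H
  atom 10: C, bond orders sum to 2 (valence 4) → 2 H
  atom 11: C, bond orders sum to 3 (valence 4) → 1 H
  atom 12: C, bond orders sum to 4 (valence 4) → 0 H
  atom 13: C, bond orders sum to 1 (valence 4) → 3 H
  atom 14: O, bond orders sum to 2 (valence 2) → 0 H
  atom 15: C, bond orders sum to 2 (valence 4) → 2 H
  atom 16: C, bond orders sum to 2 (valence 4) → 2 H
  atom 17: C, bond orders sum to 2 (valence 4) → 2 H
  atom 18: C, bond orders sum to 2 (valence 4) → 2 H
  atom 19: C, bond orders sum to 2 (valence 4) → 2 H
  atom 20: C, bond orders sum to 1 (valence 4) → 3 H
Totals → C:17, H:34, O:3.
In Hill order: C17H34O3.

C17H34O3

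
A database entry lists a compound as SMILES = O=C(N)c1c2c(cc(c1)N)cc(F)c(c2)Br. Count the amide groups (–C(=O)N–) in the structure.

1

The amide motif appears at heavy-atom position 2 in the SMILES.
Other groups present: 1 primary amine.
Amide count: 1.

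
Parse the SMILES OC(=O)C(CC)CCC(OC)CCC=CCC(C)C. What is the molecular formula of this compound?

Walk through each heavy atom and fill implicit hydrogens from standard valence (C 4, N 3, O 2, S 2, halogen 1):
  atom 1: O, bond orders sum to 1 (valence 2) → 1 H
  atom 2: C, bond orders sum to 4 (valence 4) → 0 H
  atom 3: O, bond orders sum to 2 (valence 2) → 0 H
  atom 4: C, bond orders sum to 3 (valence 4) → 1 H
  atom 5: C, bond orders sum to 2 (valence 4) → 2 H
  atom 6: C, bond orders sum to 1 (valence 4) → 3 H
  atom 7: C, bond orders sum to 2 (valence 4) → 2 H
  atom 8: C, bond orders sum to 2 (valence 4) → 2 H
  atom 9: C, bond orders sum to 3 (valence 4) → 1 H
  atom 10: O, bond orders sum to 2 (valence 2) → 0 H
  atom 11: C, bond orders sum to 1 (valence 4) → 3 H
  atom 12: C, bond orders sum to 2 (valence 4) → 2 H
  atom 13: C, bond orders sum to 2 (valence 4) → 2 H
  atom 14: C, bond orders sum to 3 (valence 4) → 1 H
  atom 15: C, bond orders sum to 3 (valence 4) → 1 H
  atom 16: C, bond orders sum to 2 (valence 4) → 2 H
  atom 17: C, bond orders sum to 3 (valence 4) → 1 H
  atom 18: C, bond orders sum to 1 (valence 4) → 3 H
  atom 19: C, bond orders sum to 1 (valence 4) → 3 H
Totals → C:16, H:30, O:3.

C16H30O3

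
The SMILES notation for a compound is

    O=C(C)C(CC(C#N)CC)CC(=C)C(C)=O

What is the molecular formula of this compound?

Walk through each heavy atom and fill implicit hydrogens from standard valence (C 4, N 3, O 2, S 2, halogen 1):
  atom 1: O, bond orders sum to 2 (valence 2) → 0 H
  atom 2: C, bond orders sum to 4 (valence 4) → 0 H
  atom 3: C, bond orders sum to 1 (valence 4) → 3 H
  atom 4: C, bond orders sum to 3 (valence 4) → 1 H
  atom 5: C, bond orders sum to 2 (valence 4) → 2 H
  atom 6: C, bond orders sum to 3 (valence 4) → 1 H
  atom 7: C, bond orders sum to 4 (valence 4) → 0 H
  atom 8: N, bond orders sum to 3 (valence 3) → 0 H
  atom 9: C, bond orders sum to 2 (valence 4) → 2 H
  atom 10: C, bond orders sum to 1 (valence 4) → 3 H
  atom 11: C, bond orders sum to 2 (valence 4) → 2 H
  atom 12: C, bond orders sum to 4 (valence 4) → 0 H
  atom 13: C, bond orders sum to 2 (valence 4) → 2 H
  atom 14: C, bond orders sum to 4 (valence 4) → 0 H
  atom 15: C, bond orders sum to 1 (valence 4) → 3 H
  atom 16: O, bond orders sum to 2 (valence 2) → 0 H
Totals → C:13, H:19, N:1, O:2.

C13H19NO2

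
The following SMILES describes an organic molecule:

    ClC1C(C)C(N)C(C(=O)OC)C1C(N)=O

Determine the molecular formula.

C9H15ClN2O3

Walk through each heavy atom and fill implicit hydrogens from standard valence (C 4, N 3, O 2, S 2, halogen 1):
  atom 1: Cl (halogen, monovalent) → 0 H
  atom 2: C, bond orders sum to 3 (valence 4) → 1 H
  atom 3: C, bond orders sum to 3 (valence 4) → 1 H
  atom 4: C, bond orders sum to 1 (valence 4) → 3 H
  atom 5: C, bond orders sum to 3 (valence 4) → 1 H
  atom 6: N, bond orders sum to 1 (valence 3) → 2 H
  atom 7: C, bond orders sum to 3 (valence 4) → 1 H
  atom 8: C, bond orders sum to 4 (valence 4) → 0 H
  atom 9: O, bond orders sum to 2 (valence 2) → 0 H
  atom 10: O, bond orders sum to 2 (valence 2) → 0 H
  atom 11: C, bond orders sum to 1 (valence 4) → 3 H
  atom 12: C, bond orders sum to 3 (valence 4) → 1 H
  atom 13: C, bond orders sum to 4 (valence 4) → 0 H
  atom 14: N, bond orders sum to 1 (valence 3) → 2 H
  atom 15: O, bond orders sum to 2 (valence 2) → 0 H
Totals → C:9, H:15, Cl:1, N:2, O:3.
In Hill order: C9H15ClN2O3.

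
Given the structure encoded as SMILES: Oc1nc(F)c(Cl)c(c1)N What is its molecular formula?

C5H4ClFN2O

Walk through each heavy atom and fill implicit hydrogens from standard valence (C 4, N 3, O 2, S 2, halogen 1); for lowercase aromatic atoms, an aromatic c carries 1 H when it has two neighbours and 0 H with three, and aromatic n carries 0 H:
  atom 1: O, bond orders sum to 1 (valence 2) → 1 H
  atom 2: aromatic c, 3 neighbours → 0 H
  atom 3: aromatic n, 2 neighbours → 0 H
  atom 4: aromatic c, 3 neighbours → 0 H
  atom 5: F (halogen, monovalent) → 0 H
  atom 6: aromatic c, 3 neighbours → 0 H
  atom 7: Cl (halogen, monovalent) → 0 H
  atom 8: aromatic c, 3 neighbours → 0 H
  atom 9: aromatic c, 2 neighbours → 1 H
  atom 10: N, bond orders sum to 1 (valence 3) → 2 H
Totals → C:5, H:4, Cl:1, F:1, N:2, O:1.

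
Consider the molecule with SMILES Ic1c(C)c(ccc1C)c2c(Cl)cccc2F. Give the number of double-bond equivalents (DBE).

Molecular formula: C14H11ClFI.
DoU = (2C + 2 + N − H − X) / 2, where X is the halogen count and O/S are ignored.
    = (2·14 + 2 + 0 − 11 − 3) / 2 = 16 / 2 = 8.

8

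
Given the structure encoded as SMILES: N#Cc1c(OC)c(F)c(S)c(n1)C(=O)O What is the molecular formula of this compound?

C8H5FN2O3S

Walk through each heavy atom and fill implicit hydrogens from standard valence (C 4, N 3, O 2, S 2, halogen 1); for lowercase aromatic atoms, an aromatic c carries 1 H when it has two neighbours and 0 H with three, and aromatic n carries 0 H:
  atom 1: N, bond orders sum to 3 (valence 3) → 0 H
  atom 2: C, bond orders sum to 4 (valence 4) → 0 H
  atom 3: aromatic c, 3 neighbours → 0 H
  atom 4: aromatic c, 3 neighbours → 0 H
  atom 5: O, bond orders sum to 2 (valence 2) → 0 H
  atom 6: C, bond orders sum to 1 (valence 4) → 3 H
  atom 7: aromatic c, 3 neighbours → 0 H
  atom 8: F (halogen, monovalent) → 0 H
  atom 9: aromatic c, 3 neighbours → 0 H
  atom 10: S, bond orders sum to 1 (valence 2) → 1 H
  atom 11: aromatic c, 3 neighbours → 0 H
  atom 12: aromatic n, 2 neighbours → 0 H
  atom 13: C, bond orders sum to 4 (valence 4) → 0 H
  atom 14: O, bond orders sum to 2 (valence 2) → 0 H
  atom 15: O, bond orders sum to 1 (valence 2) → 1 H
Totals → C:8, H:5, F:1, N:2, O:3, S:1.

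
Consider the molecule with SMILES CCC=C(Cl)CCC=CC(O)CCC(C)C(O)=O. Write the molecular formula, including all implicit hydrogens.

C14H23ClO3

Walk through each heavy atom and fill implicit hydrogens from standard valence (C 4, N 3, O 2, S 2, halogen 1):
  atom 1: C, bond orders sum to 1 (valence 4) → 3 H
  atom 2: C, bond orders sum to 2 (valence 4) → 2 H
  atom 3: C, bond orders sum to 3 (valence 4) → 1 H
  atom 4: C, bond orders sum to 4 (valence 4) → 0 H
  atom 5: Cl (halogen, monovalent) → 0 H
  atom 6: C, bond orders sum to 2 (valence 4) → 2 H
  atom 7: C, bond orders sum to 2 (valence 4) → 2 H
  atom 8: C, bond orders sum to 3 (valence 4) → 1 H
  atom 9: C, bond orders sum to 3 (valence 4) → 1 H
  atom 10: C, bond orders sum to 3 (valence 4) → 1 H
  atom 11: O, bond orders sum to 1 (valence 2) → 1 H
  atom 12: C, bond orders sum to 2 (valence 4) → 2 H
  atom 13: C, bond orders sum to 2 (valence 4) → 2 H
  atom 14: C, bond orders sum to 3 (valence 4) → 1 H
  atom 15: C, bond orders sum to 1 (valence 4) → 3 H
  atom 16: C, bond orders sum to 4 (valence 4) → 0 H
  atom 17: O, bond orders sum to 1 (valence 2) → 1 H
  atom 18: O, bond orders sum to 2 (valence 2) → 0 H
Totals → C:14, H:23, Cl:1, O:3.
In Hill order: C14H23ClO3.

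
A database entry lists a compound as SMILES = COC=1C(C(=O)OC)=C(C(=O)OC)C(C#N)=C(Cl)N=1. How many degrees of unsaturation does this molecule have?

8

Degree of unsaturation = (number of rings) + (number of π bonds).
Ring closures in the SMILES: 1.
π bonds: 5 double bonds (each 1 DoU), 1 triple bond (each 2 DoU) → 7 DoU from unsaturation.
Total DoU = 1 + 7 = 8.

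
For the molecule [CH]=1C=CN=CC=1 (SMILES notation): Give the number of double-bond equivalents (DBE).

Molecular formula: C5H5N.
DoU = (2C + 2 + N − H − X) / 2, where X is the halogen count and O/S are ignored.
    = (2·5 + 2 + 1 − 5 − 0) / 2 = 8 / 2 = 4.

4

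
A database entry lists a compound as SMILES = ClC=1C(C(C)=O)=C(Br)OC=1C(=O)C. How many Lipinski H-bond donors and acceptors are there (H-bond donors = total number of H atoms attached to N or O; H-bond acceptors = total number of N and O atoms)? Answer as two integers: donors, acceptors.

Donors: find every N or O and count the H atoms it carries.
  atom 6 (O): bond orders sum to 2 → 0 H
  atom 9 (O): bond orders sum to 2 → 0 H
  atom 12 (O): bond orders sum to 2 → 0 H
Lipinski HBD = 0.
Acceptors: N atoms = 0, O atoms = 3 → HBA = 3.

0, 3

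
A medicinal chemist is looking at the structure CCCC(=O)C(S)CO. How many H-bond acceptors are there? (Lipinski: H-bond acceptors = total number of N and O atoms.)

N atoms: 0; O atoms: 2.
Lipinski HBA = 0 + 2 = 2.

2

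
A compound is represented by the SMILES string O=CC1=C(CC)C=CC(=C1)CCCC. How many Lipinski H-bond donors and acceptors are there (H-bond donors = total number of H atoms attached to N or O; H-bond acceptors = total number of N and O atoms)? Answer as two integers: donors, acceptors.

0, 1

Donors: find every N or O and count the H atoms it carries.
  atom 1 (O): bond orders sum to 2 → 0 H
Lipinski HBD = 0.
Acceptors: N atoms = 0, O atoms = 1 → HBA = 1.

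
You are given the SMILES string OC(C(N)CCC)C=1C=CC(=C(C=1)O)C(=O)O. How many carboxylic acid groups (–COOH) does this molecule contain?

The carboxylic acid motif appears at heavy-atom position 15 in the SMILES.
Other groups present: 2 hydroxyl, 1 primary amine.
Carboxylic acid count: 1.

1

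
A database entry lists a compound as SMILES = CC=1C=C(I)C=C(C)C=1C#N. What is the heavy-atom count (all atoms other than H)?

Every atom symbol written in the SMILES (organic subset) is one heavy atom; implicit H are not written.
Heavy atoms by element → C:9, I:1, N:1.
Total: 11.

11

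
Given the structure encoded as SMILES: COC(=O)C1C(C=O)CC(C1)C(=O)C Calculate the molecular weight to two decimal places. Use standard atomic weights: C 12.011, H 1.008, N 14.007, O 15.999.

198.22 g/mol

First, the molecular formula is C10H14O4 (counting implicit H from valence).
  C: 10 × 12.011 = 120.110
  H: 14 × 1.008 = 14.112
  O: 4 × 15.999 = 63.996
Sum: 10×12.011 + 14×1.008 + 4×15.999 = 198.218 → 198.22 g/mol.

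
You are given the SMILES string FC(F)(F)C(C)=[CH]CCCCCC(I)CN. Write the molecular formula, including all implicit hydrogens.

C11H19F3IN

Walk through each heavy atom and fill implicit hydrogens from standard valence (C 4, N 3, O 2, S 2, halogen 1):
  atom 1: F (halogen, monovalent) → 0 H
  atom 2: C, bond orders sum to 4 (valence 4) → 0 H
  atom 3: F (halogen, monovalent) → 0 H
  atom 4: F (halogen, monovalent) → 0 H
  atom 5: C, bond orders sum to 4 (valence 4) → 0 H
  atom 6: C, bond orders sum to 1 (valence 4) → 3 H
  atom 7: C with explicit H count 1
  atom 8: C, bond orders sum to 2 (valence 4) → 2 H
  atom 9: C, bond orders sum to 2 (valence 4) → 2 H
  atom 10: C, bond orders sum to 2 (valence 4) → 2 H
  atom 11: C, bond orders sum to 2 (valence 4) → 2 H
  atom 12: C, bond orders sum to 2 (valence 4) → 2 H
  atom 13: C, bond orders sum to 3 (valence 4) → 1 H
  atom 14: I (halogen, monovalent) → 0 H
  atom 15: C, bond orders sum to 2 (valence 4) → 2 H
  atom 16: N, bond orders sum to 1 (valence 3) → 2 H
Totals → C:11, H:19, F:3, I:1, N:1.
In Hill order: C11H19F3IN.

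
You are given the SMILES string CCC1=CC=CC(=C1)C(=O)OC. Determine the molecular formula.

C10H12O2

Walk through each heavy atom and fill implicit hydrogens from standard valence (C 4, N 3, O 2, S 2, halogen 1):
  atom 1: C, bond orders sum to 1 (valence 4) → 3 H
  atom 2: C, bond orders sum to 2 (valence 4) → 2 H
  atom 3: C, bond orders sum to 4 (valence 4) → 0 H
  atom 4: C, bond orders sum to 3 (valence 4) → 1 H
  atom 5: C, bond orders sum to 3 (valence 4) → 1 H
  atom 6: C, bond orders sum to 3 (valence 4) → 1 H
  atom 7: C, bond orders sum to 4 (valence 4) → 0 H
  atom 8: C, bond orders sum to 3 (valence 4) → 1 H
  atom 9: C, bond orders sum to 4 (valence 4) → 0 H
  atom 10: O, bond orders sum to 2 (valence 2) → 0 H
  atom 11: O, bond orders sum to 2 (valence 2) → 0 H
  atom 12: C, bond orders sum to 1 (valence 4) → 3 H
Totals → C:10, H:12, O:2.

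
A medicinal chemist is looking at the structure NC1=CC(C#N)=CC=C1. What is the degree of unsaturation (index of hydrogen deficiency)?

Molecular formula: C7H6N2.
DoU = (2C + 2 + N − H − X) / 2, where X is the halogen count and O/S are ignored.
    = (2·7 + 2 + 2 − 6 − 0) / 2 = 12 / 2 = 6.

6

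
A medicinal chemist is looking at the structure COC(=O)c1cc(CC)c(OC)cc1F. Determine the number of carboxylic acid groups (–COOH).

Scan the SMILES for the carboxylic acid motif — none present.
Groups that are present: 1 ester, 1 ether.

0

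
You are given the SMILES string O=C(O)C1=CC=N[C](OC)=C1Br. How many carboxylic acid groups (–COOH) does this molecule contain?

The carboxylic acid motif appears at heavy-atom position 2 in the SMILES.
Other groups present: 1 ether.
Carboxylic acid count: 1.

1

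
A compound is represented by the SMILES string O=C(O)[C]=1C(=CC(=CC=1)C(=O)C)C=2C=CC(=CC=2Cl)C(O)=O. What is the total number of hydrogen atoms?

Walk through each heavy atom and fill implicit hydrogens from standard valence (C 4, N 3, O 2, S 2, halogen 1):
  atom 1: O, bond orders sum to 2 (valence 2) → 0 H
  atom 2: C, bond orders sum to 4 (valence 4) → 0 H
  atom 3: O, bond orders sum to 1 (valence 2) → 1 H
  atom 4: C with explicit H count 0
  atom 5: C, bond orders sum to 4 (valence 4) → 0 H
  atom 6: C, bond orders sum to 3 (valence 4) → 1 H
  atom 7: C, bond orders sum to 4 (valence 4) → 0 H
  atom 8: C, bond orders sum to 3 (valence 4) → 1 H
  atom 9: C, bond orders sum to 3 (valence 4) → 1 H
  atom 10: C, bond orders sum to 4 (valence 4) → 0 H
  atom 11: O, bond orders sum to 2 (valence 2) → 0 H
  atom 12: C, bond orders sum to 1 (valence 4) → 3 H
  atom 13: C, bond orders sum to 4 (valence 4) → 0 H
  atom 14: C, bond orders sum to 3 (valence 4) → 1 H
  atom 15: C, bond orders sum to 3 (valence 4) → 1 H
  atom 16: C, bond orders sum to 4 (valence 4) → 0 H
  atom 17: C, bond orders sum to 3 (valence 4) → 1 H
  atom 18: C, bond orders sum to 4 (valence 4) → 0 H
  atom 19: Cl (halogen, monovalent) → 0 H
  atom 20: C, bond orders sum to 4 (valence 4) → 0 H
  atom 21: O, bond orders sum to 1 (valence 2) → 1 H
  atom 22: O, bond orders sum to 2 (valence 2) → 0 H
Total hydrogens: 11.

11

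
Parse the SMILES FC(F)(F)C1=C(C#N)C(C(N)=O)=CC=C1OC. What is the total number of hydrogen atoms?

7

Walk through each heavy atom and fill implicit hydrogens from standard valence (C 4, N 3, O 2, S 2, halogen 1):
  atom 1: F (halogen, monovalent) → 0 H
  atom 2: C, bond orders sum to 4 (valence 4) → 0 H
  atom 3: F (halogen, monovalent) → 0 H
  atom 4: F (halogen, monovalent) → 0 H
  atom 5: C, bond orders sum to 4 (valence 4) → 0 H
  atom 6: C, bond orders sum to 4 (valence 4) → 0 H
  atom 7: C, bond orders sum to 4 (valence 4) → 0 H
  atom 8: N, bond orders sum to 3 (valence 3) → 0 H
  atom 9: C, bond orders sum to 4 (valence 4) → 0 H
  atom 10: C, bond orders sum to 4 (valence 4) → 0 H
  atom 11: N, bond orders sum to 1 (valence 3) → 2 H
  atom 12: O, bond orders sum to 2 (valence 2) → 0 H
  atom 13: C, bond orders sum to 3 (valence 4) → 1 H
  atom 14: C, bond orders sum to 3 (valence 4) → 1 H
  atom 15: C, bond orders sum to 4 (valence 4) → 0 H
  atom 16: O, bond orders sum to 2 (valence 2) → 0 H
  atom 17: C, bond orders sum to 1 (valence 4) → 3 H
Total hydrogens: 7.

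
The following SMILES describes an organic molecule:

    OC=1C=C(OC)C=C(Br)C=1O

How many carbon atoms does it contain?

Count every carbon token in the SMILES (each C, including those in ring-closure positions and inside branches).
Carbon count: 7.

7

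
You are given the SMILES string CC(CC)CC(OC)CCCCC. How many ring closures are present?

In SMILES, each pair of matching ring-closure digits denotes one ring-closing bond; the number of such bonds equals the number of independent rings.
Ring-closure bonds here: 0.

0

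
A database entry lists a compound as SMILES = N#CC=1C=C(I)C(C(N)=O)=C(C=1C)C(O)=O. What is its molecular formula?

C10H7IN2O3

Walk through each heavy atom and fill implicit hydrogens from standard valence (C 4, N 3, O 2, S 2, halogen 1):
  atom 1: N, bond orders sum to 3 (valence 3) → 0 H
  atom 2: C, bond orders sum to 4 (valence 4) → 0 H
  atom 3: C, bond orders sum to 4 (valence 4) → 0 H
  atom 4: C, bond orders sum to 3 (valence 4) → 1 H
  atom 5: C, bond orders sum to 4 (valence 4) → 0 H
  atom 6: I (halogen, monovalent) → 0 H
  atom 7: C, bond orders sum to 4 (valence 4) → 0 H
  atom 8: C, bond orders sum to 4 (valence 4) → 0 H
  atom 9: N, bond orders sum to 1 (valence 3) → 2 H
  atom 10: O, bond orders sum to 2 (valence 2) → 0 H
  atom 11: C, bond orders sum to 4 (valence 4) → 0 H
  atom 12: C, bond orders sum to 4 (valence 4) → 0 H
  atom 13: C, bond orders sum to 1 (valence 4) → 3 H
  atom 14: C, bond orders sum to 4 (valence 4) → 0 H
  atom 15: O, bond orders sum to 1 (valence 2) → 1 H
  atom 16: O, bond orders sum to 2 (valence 2) → 0 H
Totals → C:10, H:7, I:1, N:2, O:3.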